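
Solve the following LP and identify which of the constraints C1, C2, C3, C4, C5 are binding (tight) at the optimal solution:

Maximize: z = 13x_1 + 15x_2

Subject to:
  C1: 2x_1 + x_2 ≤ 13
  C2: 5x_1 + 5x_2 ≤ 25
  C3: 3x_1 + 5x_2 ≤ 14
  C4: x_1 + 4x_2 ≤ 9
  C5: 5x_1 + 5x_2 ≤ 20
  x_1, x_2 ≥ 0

At x_1 = 3, x_2 = 1, compute slack b - a·x for each constraint:
  C1: 13 − 7 = 6  (slack)
  C2: 25 − 20 = 5  (slack)
  C3: 14 − 14 = 0  (binding)
  C4: 9 − 7 = 2  (slack)
  C5: 20 − 20 = 0  (binding)

Optimal: x_1 = 3, x_2 = 1
Binding: C3, C5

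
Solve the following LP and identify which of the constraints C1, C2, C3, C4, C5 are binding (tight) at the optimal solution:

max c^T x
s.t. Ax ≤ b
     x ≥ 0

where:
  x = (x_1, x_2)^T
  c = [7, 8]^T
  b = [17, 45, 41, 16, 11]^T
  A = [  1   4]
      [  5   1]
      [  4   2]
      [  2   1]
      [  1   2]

At x_1 = 7, x_2 = 2, compute slack b - a·x for each constraint:
  C1: 17 − 15 = 2  (slack)
  C2: 45 − 37 = 8  (slack)
  C3: 41 − 32 = 9  (slack)
  C4: 16 − 16 = 0  (binding)
  C5: 11 − 11 = 0  (binding)

Optimal: x_1 = 7, x_2 = 2
Binding: C4, C5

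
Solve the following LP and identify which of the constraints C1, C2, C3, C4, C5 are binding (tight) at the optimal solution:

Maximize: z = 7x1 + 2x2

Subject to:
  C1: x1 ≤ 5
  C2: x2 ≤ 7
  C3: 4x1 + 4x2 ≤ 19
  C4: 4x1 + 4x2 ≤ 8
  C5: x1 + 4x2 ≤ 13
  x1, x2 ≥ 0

At x1 = 2, x2 = 0, compute slack b - a·x for each constraint:
  C1: 5 − 2 = 3  (slack)
  C2: 7 − 0 = 7  (slack)
  C3: 19 − 8 = 11  (slack)
  C4: 8 − 8 = 0  (binding)
  C5: 13 − 2 = 11  (slack)

Optimal: x1 = 2, x2 = 0
Binding: C4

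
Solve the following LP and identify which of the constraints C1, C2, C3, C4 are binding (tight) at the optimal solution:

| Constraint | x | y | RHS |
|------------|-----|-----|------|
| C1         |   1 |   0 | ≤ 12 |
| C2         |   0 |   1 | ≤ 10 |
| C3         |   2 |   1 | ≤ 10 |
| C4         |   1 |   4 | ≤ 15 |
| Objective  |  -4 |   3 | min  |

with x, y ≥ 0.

At x = 5, y = 0, compute slack b - a·x for each constraint:
  C1: 12 − 5 = 7  (slack)
  C2: 10 − 0 = 10  (slack)
  C3: 10 − 10 = 0  (binding)
  C4: 15 − 5 = 10  (slack)

Optimal: x = 5, y = 0
Binding: C3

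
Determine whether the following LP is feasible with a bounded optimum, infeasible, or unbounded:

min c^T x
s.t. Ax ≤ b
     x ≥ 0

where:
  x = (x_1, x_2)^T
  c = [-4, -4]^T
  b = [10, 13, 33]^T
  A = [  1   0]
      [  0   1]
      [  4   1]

Feasible with a bounded optimal solution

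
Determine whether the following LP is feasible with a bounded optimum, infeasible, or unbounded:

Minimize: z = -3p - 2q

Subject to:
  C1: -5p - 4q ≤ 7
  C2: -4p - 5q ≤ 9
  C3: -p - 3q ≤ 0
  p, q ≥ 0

Unbounded (objective can decrease without bound)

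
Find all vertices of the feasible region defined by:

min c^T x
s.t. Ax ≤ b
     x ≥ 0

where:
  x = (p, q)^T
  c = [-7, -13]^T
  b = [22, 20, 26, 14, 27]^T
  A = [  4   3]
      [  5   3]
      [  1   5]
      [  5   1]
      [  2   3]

(0, 0), (2.8, 0), (2.2, 3), (1, 5), (0, 5.2)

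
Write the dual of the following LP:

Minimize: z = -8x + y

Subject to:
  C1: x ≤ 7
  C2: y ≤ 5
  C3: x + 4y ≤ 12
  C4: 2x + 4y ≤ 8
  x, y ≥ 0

Primal min cᵀx s.t. Ax ≤ b, x ≥ 0  →  Dual max −bᵀy s.t. Aᵀy ≥ −c, y ≥ 0.

Maximize: z = -7y1 - 5y2 - 12y3 - 8y4

Subject to:
  y1 + y3 + 2y4 ≥ 8
  y2 + 4y3 + 4y4 ≥ -1
  y1, y2, y3, y4 ≥ 0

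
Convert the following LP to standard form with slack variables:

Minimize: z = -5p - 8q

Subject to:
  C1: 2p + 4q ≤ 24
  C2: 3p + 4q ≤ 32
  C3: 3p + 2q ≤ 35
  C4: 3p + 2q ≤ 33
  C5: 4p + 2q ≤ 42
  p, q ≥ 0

min z = -5p - 8q

s.t.
  2p + 4q + s1 = 24
  3p + 4q + s2 = 32
  3p + 2q + s3 = 35
  3p + 2q + s4 = 33
  4p + 2q + s5 = 42
  p, q, s1, s2, s3, s4, s5 ≥ 0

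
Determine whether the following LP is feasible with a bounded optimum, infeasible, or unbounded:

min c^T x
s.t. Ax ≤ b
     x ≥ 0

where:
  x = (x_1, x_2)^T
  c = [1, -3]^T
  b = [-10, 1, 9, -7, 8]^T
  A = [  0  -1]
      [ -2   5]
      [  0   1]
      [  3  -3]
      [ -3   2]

Infeasible (no feasible solution exists)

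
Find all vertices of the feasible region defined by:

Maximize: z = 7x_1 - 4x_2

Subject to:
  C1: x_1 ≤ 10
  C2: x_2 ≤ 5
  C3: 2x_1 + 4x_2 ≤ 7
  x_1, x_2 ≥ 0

(0, 0), (3.5, 0), (0, 1.75)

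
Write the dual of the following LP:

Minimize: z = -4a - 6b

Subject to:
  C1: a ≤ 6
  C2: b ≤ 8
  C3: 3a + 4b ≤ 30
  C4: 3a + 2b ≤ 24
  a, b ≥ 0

Primal min cᵀx s.t. Ax ≤ b, x ≥ 0  →  Dual max −bᵀy s.t. Aᵀy ≥ −c, y ≥ 0.

Maximize: z = -6y1 - 8y2 - 30y3 - 24y4

Subject to:
  y1 + 3y3 + 3y4 ≥ 4
  y2 + 4y3 + 2y4 ≥ 6
  y1, y2, y3, y4 ≥ 0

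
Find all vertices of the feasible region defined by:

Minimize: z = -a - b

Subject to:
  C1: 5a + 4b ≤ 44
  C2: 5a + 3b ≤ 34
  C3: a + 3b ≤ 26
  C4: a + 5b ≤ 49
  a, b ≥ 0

(0, 0), (6.8, 0), (2, 8), (0, 8.667)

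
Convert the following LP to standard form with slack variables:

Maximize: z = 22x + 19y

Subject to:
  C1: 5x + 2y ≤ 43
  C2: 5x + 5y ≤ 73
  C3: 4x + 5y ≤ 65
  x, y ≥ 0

max z = 22x + 19y

s.t.
  5x + 2y + s1 = 43
  5x + 5y + s2 = 73
  4x + 5y + s3 = 65
  x, y, s1, s2, s3 ≥ 0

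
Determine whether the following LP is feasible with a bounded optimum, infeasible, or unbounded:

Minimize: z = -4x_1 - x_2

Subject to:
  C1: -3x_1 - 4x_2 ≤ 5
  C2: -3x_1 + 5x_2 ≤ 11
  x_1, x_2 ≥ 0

Unbounded (objective can decrease without bound)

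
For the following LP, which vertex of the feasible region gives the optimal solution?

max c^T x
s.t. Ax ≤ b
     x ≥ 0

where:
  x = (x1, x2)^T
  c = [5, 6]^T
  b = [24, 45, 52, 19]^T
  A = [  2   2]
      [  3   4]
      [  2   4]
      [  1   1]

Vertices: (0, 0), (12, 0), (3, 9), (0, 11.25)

Evaluate the objective at each vertex of the feasible region:
  z(0, 0) = 0
  z(12, 0) = 60
  z(3, 9) = 69  ←
  z(0, 11.25) = 67.5
The maximum is at x1 = 3, x2 = 9.

(3, 9)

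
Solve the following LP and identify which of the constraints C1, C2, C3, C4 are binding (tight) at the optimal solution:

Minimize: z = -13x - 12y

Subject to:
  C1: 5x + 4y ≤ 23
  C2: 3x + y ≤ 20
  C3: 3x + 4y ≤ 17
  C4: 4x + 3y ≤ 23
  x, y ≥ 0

At x = 3, y = 2, compute slack b - a·x for each constraint:
  C1: 23 − 23 = 0  (binding)
  C2: 20 − 11 = 9  (slack)
  C3: 17 − 17 = 0  (binding)
  C4: 23 − 18 = 5  (slack)

Optimal: x = 3, y = 2
Binding: C1, C3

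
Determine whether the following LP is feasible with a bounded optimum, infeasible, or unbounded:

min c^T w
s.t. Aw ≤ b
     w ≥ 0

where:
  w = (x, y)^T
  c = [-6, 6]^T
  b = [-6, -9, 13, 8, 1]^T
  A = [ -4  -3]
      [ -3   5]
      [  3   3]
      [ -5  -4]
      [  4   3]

Infeasible (no feasible solution exists)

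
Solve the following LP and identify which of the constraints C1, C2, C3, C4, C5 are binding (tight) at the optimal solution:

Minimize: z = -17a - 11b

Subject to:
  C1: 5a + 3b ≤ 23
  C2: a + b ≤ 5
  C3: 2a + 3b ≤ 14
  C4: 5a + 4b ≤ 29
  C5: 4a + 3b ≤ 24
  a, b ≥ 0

At a = 4, b = 1, compute slack b - a·x for each constraint:
  C1: 23 − 23 = 0  (binding)
  C2: 5 − 5 = 0  (binding)
  C3: 14 − 11 = 3  (slack)
  C4: 29 − 24 = 5  (slack)
  C5: 24 − 19 = 5  (slack)

Optimal: a = 4, b = 1
Binding: C1, C2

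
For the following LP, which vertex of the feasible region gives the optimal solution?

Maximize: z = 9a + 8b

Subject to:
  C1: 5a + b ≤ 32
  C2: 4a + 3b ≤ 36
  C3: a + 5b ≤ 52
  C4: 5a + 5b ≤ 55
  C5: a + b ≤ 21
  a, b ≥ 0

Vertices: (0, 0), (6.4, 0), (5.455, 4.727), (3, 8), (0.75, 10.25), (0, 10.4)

Evaluate the objective at each vertex of the feasible region:
  z(0, 0) = 0
  z(6.4, 0) = 57.6
  z(5.455, 4.727) = 86.91
  z(3, 8) = 91  ←
  z(0.75, 10.25) = 88.75
  z(0, 10.4) = 83.2
The maximum is at a = 3, b = 8.

(3, 8)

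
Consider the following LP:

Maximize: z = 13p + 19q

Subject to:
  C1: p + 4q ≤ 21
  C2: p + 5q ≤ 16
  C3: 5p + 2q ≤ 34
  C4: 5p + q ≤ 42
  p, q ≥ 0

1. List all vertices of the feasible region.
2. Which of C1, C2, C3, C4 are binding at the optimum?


1. (0, 0), (6.8, 0), (6, 2), (0, 3.2)
2. C2, C3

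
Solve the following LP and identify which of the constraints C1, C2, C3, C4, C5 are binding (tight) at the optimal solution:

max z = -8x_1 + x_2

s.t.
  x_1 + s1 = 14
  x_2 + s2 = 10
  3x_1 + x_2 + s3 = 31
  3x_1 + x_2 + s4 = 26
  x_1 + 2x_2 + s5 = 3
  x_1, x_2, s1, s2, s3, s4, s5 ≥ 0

At x_1 = 0, x_2 = 1.5, compute slack b - a·x for each constraint:
  C1: 14 − 0 = 14  (slack)
  C2: 10 − 1.5 = 8.5  (slack)
  C3: 31 − 1.5 = 29.5  (slack)
  C4: 26 − 1.5 = 24.5  (slack)
  C5: 3 − 3 = 0  (binding)

Optimal: x_1 = 0, x_2 = 1.5
Binding: C5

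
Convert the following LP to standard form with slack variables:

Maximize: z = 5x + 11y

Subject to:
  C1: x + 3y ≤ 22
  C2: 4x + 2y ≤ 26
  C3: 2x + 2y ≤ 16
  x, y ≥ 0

max z = 5x + 11y

s.t.
  x + 3y + s1 = 22
  4x + 2y + s2 = 26
  2x + 2y + s3 = 16
  x, y, s1, s2, s3 ≥ 0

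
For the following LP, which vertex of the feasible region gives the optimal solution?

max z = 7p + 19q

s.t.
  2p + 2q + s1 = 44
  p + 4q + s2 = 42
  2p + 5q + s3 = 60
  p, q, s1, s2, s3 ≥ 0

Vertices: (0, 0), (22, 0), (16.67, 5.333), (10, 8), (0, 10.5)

Evaluate the objective at each vertex of the feasible region:
  z(0, 0) = 0
  z(22, 0) = 154
  z(16.67, 5.333) = 218
  z(10, 8) = 222  ←
  z(0, 10.5) = 199.5
The maximum is at p = 10, q = 8.

(10, 8)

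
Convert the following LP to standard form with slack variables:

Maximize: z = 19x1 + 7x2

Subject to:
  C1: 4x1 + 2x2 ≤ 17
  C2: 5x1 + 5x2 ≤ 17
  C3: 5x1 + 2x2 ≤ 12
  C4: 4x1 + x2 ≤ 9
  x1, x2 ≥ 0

max z = 19x1 + 7x2

s.t.
  4x1 + 2x2 + s1 = 17
  5x1 + 5x2 + s2 = 17
  5x1 + 2x2 + s3 = 12
  4x1 + x2 + s4 = 9
  x1, x2, s1, s2, s3, s4 ≥ 0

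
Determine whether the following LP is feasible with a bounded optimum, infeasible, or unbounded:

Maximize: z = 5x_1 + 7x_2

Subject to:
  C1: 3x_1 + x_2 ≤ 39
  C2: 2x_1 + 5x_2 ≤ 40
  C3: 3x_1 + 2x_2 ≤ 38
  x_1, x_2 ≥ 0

Feasible with a bounded optimal solution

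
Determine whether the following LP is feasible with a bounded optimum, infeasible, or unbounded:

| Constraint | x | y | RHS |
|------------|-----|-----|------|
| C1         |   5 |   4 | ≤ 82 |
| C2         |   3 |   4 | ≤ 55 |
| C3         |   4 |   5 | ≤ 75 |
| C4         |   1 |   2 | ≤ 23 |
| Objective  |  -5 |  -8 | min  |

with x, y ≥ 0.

Feasible with a bounded optimal solution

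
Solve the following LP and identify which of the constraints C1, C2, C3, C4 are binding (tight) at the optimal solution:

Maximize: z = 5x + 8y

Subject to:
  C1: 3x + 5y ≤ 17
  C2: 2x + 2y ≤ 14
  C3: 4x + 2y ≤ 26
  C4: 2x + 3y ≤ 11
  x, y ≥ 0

At x = 4, y = 1, compute slack b - a·x for each constraint:
  C1: 17 − 17 = 0  (binding)
  C2: 14 − 10 = 4  (slack)
  C3: 26 − 18 = 8  (slack)
  C4: 11 − 11 = 0  (binding)

Optimal: x = 4, y = 1
Binding: C1, C4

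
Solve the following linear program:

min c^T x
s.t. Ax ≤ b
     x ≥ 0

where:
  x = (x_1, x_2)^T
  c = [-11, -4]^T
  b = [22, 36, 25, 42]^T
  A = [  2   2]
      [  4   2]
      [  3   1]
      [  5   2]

Evaluate the objective at each vertex of the feasible region:
  z(0, 0) = 0
  z(8.333, 0) = -91.67
  z(8, 1) = -92  ←
  z(6.667, 4.333) = -90.67
  z(0, 11) = -44
The minimum is at x_1 = 8, x_2 = 1.

x_1 = 8, x_2 = 1, z = -92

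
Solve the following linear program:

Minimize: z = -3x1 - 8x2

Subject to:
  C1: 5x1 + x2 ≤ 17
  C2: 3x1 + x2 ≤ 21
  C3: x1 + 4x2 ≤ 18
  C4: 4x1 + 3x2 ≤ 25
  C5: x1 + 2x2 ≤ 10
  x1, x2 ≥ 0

Evaluate the objective at each vertex of the feasible region:
  z(0, 0) = 0
  z(3.4, 0) = -10.2
  z(2.667, 3.667) = -37.33
  z(2, 4) = -38  ←
  z(0, 4.5) = -36
The minimum is at x1 = 2, x2 = 4.

x1 = 2, x2 = 4, z = -38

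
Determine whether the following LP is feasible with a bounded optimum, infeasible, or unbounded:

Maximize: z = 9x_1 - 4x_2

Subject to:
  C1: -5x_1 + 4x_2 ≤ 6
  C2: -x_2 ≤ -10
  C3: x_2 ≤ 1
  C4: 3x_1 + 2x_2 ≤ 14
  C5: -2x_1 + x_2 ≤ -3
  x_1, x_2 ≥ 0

Infeasible (no feasible solution exists)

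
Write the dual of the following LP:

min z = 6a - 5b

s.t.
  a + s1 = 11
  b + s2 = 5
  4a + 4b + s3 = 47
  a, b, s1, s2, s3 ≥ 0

Primal min cᵀx s.t. Ax ≤ b, x ≥ 0  →  Dual max −bᵀy s.t. Aᵀy ≥ −c, y ≥ 0.

Maximize: z = -11y1 - 5y2 - 47y3

Subject to:
  y1 + 4y3 ≥ -6
  y2 + 4y3 ≥ 5
  y1, y2, y3 ≥ 0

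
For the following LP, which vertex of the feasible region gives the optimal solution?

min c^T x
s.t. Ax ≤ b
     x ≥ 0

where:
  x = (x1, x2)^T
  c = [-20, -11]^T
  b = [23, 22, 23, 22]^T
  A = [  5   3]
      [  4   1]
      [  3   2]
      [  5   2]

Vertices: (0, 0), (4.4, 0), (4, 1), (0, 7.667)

Evaluate the objective at each vertex of the feasible region:
  z(0, 0) = 0
  z(4.4, 0) = -88
  z(4, 1) = -91  ←
  z(0, 7.667) = -84.33
The minimum is at x1 = 4, x2 = 1.

(4, 1)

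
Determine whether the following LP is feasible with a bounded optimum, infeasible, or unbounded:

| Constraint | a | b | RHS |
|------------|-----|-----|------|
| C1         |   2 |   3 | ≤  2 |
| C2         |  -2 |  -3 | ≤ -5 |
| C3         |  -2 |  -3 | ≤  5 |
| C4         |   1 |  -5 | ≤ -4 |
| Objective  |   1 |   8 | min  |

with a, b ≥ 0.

Infeasible (no feasible solution exists)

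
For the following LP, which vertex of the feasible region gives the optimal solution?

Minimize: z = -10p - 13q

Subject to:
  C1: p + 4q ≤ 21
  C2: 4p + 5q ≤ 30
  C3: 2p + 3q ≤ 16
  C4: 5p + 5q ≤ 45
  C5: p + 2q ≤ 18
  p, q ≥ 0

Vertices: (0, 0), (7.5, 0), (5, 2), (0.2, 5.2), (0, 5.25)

Evaluate the objective at each vertex of the feasible region:
  z(0, 0) = 0
  z(7.5, 0) = -75
  z(5, 2) = -76  ←
  z(0.2, 5.2) = -69.6
  z(0, 5.25) = -68.25
The minimum is at p = 5, q = 2.

(5, 2)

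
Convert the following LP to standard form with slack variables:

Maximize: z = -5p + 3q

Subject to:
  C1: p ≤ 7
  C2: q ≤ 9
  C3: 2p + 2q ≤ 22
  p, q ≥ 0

max z = -5p + 3q

s.t.
  p + s1 = 7
  q + s2 = 9
  2p + 2q + s3 = 22
  p, q, s1, s2, s3 ≥ 0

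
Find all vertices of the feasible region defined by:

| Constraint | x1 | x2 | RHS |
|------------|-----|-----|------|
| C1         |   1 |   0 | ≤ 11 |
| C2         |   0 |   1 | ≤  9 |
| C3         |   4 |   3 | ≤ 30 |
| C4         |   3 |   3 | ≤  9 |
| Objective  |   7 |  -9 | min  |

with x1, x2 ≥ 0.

(0, 0), (3, 0), (0, 3)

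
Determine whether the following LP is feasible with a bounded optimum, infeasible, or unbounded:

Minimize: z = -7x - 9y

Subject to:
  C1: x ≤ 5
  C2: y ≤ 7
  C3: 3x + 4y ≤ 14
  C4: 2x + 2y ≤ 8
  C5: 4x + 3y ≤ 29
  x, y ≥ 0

Feasible with a bounded optimal solution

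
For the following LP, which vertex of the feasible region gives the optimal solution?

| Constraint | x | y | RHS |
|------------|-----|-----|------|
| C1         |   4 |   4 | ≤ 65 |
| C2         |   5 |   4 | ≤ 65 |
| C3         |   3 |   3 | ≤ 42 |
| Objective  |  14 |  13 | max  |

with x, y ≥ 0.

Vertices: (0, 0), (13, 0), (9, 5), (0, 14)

Evaluate the objective at each vertex of the feasible region:
  z(0, 0) = 0
  z(13, 0) = 182
  z(9, 5) = 191  ←
  z(0, 14) = 182
The maximum is at x = 9, y = 5.

(9, 5)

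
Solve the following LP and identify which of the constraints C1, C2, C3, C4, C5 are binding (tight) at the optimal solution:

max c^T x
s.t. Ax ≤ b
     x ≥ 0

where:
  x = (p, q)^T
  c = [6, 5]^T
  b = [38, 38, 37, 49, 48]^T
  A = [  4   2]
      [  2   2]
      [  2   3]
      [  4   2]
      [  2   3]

At p = 5, q = 9, compute slack b - a·x for each constraint:
  C1: 38 − 38 = 0  (binding)
  C2: 38 − 28 = 10  (slack)
  C3: 37 − 37 = 0  (binding)
  C4: 49 − 38 = 11  (slack)
  C5: 48 − 37 = 11  (slack)

Optimal: p = 5, q = 9
Binding: C1, C3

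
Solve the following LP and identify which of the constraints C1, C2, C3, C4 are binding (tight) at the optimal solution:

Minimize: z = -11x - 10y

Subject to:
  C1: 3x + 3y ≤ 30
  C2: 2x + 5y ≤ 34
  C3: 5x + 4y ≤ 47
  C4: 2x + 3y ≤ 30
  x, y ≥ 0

At x = 7, y = 3, compute slack b - a·x for each constraint:
  C1: 30 − 30 = 0  (binding)
  C2: 34 − 29 = 5  (slack)
  C3: 47 − 47 = 0  (binding)
  C4: 30 − 23 = 7  (slack)

Optimal: x = 7, y = 3
Binding: C1, C3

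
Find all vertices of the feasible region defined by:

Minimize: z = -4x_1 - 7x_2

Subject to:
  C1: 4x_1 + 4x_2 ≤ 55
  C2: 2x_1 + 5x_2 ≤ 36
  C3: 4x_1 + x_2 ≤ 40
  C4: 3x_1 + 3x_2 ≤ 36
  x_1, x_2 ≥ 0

(0, 0), (10, 0), (9.333, 2.667), (8, 4), (0, 7.2)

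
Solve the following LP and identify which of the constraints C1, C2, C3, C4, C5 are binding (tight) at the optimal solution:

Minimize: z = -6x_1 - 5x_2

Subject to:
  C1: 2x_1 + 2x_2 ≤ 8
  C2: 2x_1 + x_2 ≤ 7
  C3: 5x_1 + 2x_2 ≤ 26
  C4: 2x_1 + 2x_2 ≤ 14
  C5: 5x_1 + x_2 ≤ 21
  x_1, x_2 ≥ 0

At x_1 = 3, x_2 = 1, compute slack b - a·x for each constraint:
  C1: 8 − 8 = 0  (binding)
  C2: 7 − 7 = 0  (binding)
  C3: 26 − 17 = 9  (slack)
  C4: 14 − 8 = 6  (slack)
  C5: 21 − 16 = 5  (slack)

Optimal: x_1 = 3, x_2 = 1
Binding: C1, C2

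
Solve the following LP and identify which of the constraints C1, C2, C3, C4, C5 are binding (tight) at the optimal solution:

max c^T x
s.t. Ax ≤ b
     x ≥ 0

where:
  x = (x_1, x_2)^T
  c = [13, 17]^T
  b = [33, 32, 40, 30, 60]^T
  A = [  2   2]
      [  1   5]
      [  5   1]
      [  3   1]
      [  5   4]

At x_1 = 7, x_2 = 5, compute slack b - a·x for each constraint:
  C1: 33 − 24 = 9  (slack)
  C2: 32 − 32 = 0  (binding)
  C3: 40 − 40 = 0  (binding)
  C4: 30 − 26 = 4  (slack)
  C5: 60 − 55 = 5  (slack)

Optimal: x_1 = 7, x_2 = 5
Binding: C2, C3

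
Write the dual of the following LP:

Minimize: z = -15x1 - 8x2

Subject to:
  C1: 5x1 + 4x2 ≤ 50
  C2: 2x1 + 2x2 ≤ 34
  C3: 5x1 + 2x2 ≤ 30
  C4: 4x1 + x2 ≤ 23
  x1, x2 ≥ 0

Primal min cᵀx s.t. Ax ≤ b, x ≥ 0  →  Dual max −bᵀy s.t. Aᵀy ≥ −c, y ≥ 0.

Maximize: z = -50y1 - 34y2 - 30y3 - 23y4

Subject to:
  5y1 + 2y2 + 5y3 + 4y4 ≥ 15
  4y1 + 2y2 + 2y3 + y4 ≥ 8
  y1, y2, y3, y4 ≥ 0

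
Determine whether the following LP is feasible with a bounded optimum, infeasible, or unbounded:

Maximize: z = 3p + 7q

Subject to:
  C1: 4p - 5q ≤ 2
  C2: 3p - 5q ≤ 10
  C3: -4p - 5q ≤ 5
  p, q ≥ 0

Unbounded (objective can increase without bound)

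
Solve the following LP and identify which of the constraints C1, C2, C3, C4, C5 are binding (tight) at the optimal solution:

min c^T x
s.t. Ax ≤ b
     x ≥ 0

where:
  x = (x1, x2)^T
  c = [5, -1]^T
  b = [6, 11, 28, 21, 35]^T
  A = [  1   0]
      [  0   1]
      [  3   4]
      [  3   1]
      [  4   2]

At x1 = 0, x2 = 7, compute slack b - a·x for each constraint:
  C1: 6 − 0 = 6  (slack)
  C2: 11 − 7 = 4  (slack)
  C3: 28 − 28 = 0  (binding)
  C4: 21 − 7 = 14  (slack)
  C5: 35 − 14 = 21  (slack)

Optimal: x1 = 0, x2 = 7
Binding: C3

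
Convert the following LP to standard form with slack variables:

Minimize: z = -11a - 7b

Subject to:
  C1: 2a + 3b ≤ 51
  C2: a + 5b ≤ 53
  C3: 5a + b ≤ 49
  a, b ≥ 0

min z = -11a - 7b

s.t.
  2a + 3b + s1 = 51
  a + 5b + s2 = 53
  5a + b + s3 = 49
  a, b, s1, s2, s3 ≥ 0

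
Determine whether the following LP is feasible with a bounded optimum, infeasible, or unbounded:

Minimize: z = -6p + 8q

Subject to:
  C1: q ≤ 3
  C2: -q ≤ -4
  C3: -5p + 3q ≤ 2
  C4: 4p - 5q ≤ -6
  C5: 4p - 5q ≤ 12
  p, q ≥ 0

Infeasible (no feasible solution exists)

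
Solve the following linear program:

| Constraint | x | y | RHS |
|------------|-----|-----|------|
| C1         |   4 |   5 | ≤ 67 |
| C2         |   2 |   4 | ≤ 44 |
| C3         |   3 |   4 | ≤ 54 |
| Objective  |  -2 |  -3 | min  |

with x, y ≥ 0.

Evaluate the objective at each vertex of the feasible region:
  z(0, 0) = 0
  z(16.75, 0) = -33.5
  z(8, 7) = -37  ←
  z(0, 11) = -33
The minimum is at x = 8, y = 7.

x = 8, y = 7, z = -37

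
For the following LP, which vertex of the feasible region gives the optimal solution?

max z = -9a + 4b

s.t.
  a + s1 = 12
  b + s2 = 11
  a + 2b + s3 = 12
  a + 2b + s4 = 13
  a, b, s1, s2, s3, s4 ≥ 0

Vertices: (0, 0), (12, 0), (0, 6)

Evaluate the objective at each vertex of the feasible region:
  z(0, 0) = 0
  z(12, 0) = -108
  z(0, 6) = 24  ←
The maximum is at a = 0, b = 6.

(0, 6)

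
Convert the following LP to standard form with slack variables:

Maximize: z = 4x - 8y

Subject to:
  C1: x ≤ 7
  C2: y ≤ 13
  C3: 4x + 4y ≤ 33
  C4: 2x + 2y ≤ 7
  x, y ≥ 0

max z = 4x - 8y

s.t.
  x + s1 = 7
  y + s2 = 13
  4x + 4y + s3 = 33
  2x + 2y + s4 = 7
  x, y, s1, s2, s3, s4 ≥ 0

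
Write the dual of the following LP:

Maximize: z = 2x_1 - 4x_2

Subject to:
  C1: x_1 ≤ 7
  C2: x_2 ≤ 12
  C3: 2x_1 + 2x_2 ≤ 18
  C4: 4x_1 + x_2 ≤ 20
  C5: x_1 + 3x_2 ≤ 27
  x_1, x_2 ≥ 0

Primal max cᵀx s.t. Ax ≤ b, x ≥ 0  →  Dual min bᵀy s.t. Aᵀy ≥ c, y ≥ 0.

Minimize: z = 7y1 + 12y2 + 18y3 + 20y4 + 27y5

Subject to:
  y1 + 2y3 + 4y4 + y5 ≥ 2
  y2 + 2y3 + y4 + 3y5 ≥ -4
  y1, y2, y3, y4, y5 ≥ 0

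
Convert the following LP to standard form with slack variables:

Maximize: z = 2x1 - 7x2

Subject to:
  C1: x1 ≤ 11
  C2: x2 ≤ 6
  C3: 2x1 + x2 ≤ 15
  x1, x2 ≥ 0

max z = 2x1 - 7x2

s.t.
  x1 + s1 = 11
  x2 + s2 = 6
  2x1 + x2 + s3 = 15
  x1, x2, s1, s2, s3 ≥ 0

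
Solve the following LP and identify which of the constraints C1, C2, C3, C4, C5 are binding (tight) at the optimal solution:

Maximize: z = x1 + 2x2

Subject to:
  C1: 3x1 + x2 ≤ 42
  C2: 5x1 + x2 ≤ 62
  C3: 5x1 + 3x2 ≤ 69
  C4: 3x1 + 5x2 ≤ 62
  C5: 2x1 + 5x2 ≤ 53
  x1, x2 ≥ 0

At x1 = 9, x2 = 7, compute slack b - a·x for each constraint:
  C1: 42 − 34 = 8  (slack)
  C2: 62 − 52 = 10  (slack)
  C3: 69 − 66 = 3  (slack)
  C4: 62 − 62 = 0  (binding)
  C5: 53 − 53 = 0  (binding)

Optimal: x1 = 9, x2 = 7
Binding: C4, C5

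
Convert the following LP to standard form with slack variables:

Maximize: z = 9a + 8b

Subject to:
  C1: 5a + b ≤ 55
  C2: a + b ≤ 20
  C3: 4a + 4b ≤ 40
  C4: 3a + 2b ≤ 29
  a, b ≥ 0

max z = 9a + 8b

s.t.
  5a + b + s1 = 55
  a + b + s2 = 20
  4a + 4b + s3 = 40
  3a + 2b + s4 = 29
  a, b, s1, s2, s3, s4 ≥ 0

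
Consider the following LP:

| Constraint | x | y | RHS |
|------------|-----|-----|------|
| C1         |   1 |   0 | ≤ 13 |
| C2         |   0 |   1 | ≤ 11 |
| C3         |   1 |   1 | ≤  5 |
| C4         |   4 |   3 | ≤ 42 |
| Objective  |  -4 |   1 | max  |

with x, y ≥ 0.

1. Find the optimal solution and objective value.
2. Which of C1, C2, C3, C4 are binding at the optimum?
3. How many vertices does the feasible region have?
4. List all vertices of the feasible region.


1. x = 0, y = 5, z = 5
2. C3
3. 3
4. (0, 0), (5, 0), (0, 5)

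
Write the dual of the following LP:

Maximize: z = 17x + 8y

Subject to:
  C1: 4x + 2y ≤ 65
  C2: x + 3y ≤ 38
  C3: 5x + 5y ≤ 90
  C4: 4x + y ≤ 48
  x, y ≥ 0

Primal max cᵀx s.t. Ax ≤ b, x ≥ 0  →  Dual min bᵀy s.t. Aᵀy ≥ c, y ≥ 0.

Minimize: z = 65y1 + 38y2 + 90y3 + 48y4

Subject to:
  4y1 + y2 + 5y3 + 4y4 ≥ 17
  2y1 + 3y2 + 5y3 + y4 ≥ 8
  y1, y2, y3, y4 ≥ 0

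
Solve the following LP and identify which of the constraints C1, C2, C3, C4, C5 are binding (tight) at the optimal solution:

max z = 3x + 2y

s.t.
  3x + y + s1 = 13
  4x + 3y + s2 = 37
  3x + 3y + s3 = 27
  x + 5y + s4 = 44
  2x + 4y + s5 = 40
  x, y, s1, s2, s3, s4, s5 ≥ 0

At x = 2, y = 7, compute slack b - a·x for each constraint:
  C1: 13 − 13 = 0  (binding)
  C2: 37 − 29 = 8  (slack)
  C3: 27 − 27 = 0  (binding)
  C4: 44 − 37 = 7  (slack)
  C5: 40 − 32 = 8  (slack)

Optimal: x = 2, y = 7
Binding: C1, C3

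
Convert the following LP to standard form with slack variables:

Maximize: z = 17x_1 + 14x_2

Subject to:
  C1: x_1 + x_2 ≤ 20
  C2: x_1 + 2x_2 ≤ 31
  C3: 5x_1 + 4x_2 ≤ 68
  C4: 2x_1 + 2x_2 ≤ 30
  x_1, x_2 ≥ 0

max z = 17x_1 + 14x_2

s.t.
  x_1 + x_2 + s1 = 20
  x_1 + 2x_2 + s2 = 31
  5x_1 + 4x_2 + s3 = 68
  2x_1 + 2x_2 + s4 = 30
  x_1, x_2, s1, s2, s3, s4 ≥ 0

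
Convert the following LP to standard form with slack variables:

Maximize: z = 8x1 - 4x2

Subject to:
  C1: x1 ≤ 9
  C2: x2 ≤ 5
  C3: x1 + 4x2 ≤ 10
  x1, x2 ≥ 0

max z = 8x1 - 4x2

s.t.
  x1 + s1 = 9
  x2 + s2 = 5
  x1 + 4x2 + s3 = 10
  x1, x2, s1, s2, s3 ≥ 0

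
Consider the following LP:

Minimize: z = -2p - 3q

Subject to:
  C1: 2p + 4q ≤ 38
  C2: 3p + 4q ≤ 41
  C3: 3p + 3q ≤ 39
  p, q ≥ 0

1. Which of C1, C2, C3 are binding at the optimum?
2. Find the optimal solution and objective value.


1. C1, C2
2. p = 3, q = 8, z = -30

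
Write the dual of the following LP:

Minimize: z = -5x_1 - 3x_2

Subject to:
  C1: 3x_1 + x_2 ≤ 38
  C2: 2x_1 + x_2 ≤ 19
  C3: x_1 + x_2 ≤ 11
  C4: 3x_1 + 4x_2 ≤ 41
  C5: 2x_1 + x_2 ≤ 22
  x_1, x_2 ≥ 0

Primal min cᵀx s.t. Ax ≤ b, x ≥ 0  →  Dual max −bᵀy s.t. Aᵀy ≥ −c, y ≥ 0.

Maximize: z = -38y1 - 19y2 - 11y3 - 41y4 - 22y5

Subject to:
  3y1 + 2y2 + y3 + 3y4 + 2y5 ≥ 5
  y1 + y2 + y3 + 4y4 + y5 ≥ 3
  y1, y2, y3, y4, y5 ≥ 0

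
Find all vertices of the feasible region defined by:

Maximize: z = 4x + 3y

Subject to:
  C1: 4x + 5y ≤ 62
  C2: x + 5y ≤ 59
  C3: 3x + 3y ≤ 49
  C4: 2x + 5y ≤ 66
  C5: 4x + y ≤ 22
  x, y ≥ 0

(0, 0), (5.5, 0), (3, 10), (1, 11.6), (0, 11.8)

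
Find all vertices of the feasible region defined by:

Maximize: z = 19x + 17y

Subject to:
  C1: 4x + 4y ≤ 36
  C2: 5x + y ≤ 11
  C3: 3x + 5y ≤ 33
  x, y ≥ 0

(0, 0), (2.2, 0), (1, 6), (0, 6.6)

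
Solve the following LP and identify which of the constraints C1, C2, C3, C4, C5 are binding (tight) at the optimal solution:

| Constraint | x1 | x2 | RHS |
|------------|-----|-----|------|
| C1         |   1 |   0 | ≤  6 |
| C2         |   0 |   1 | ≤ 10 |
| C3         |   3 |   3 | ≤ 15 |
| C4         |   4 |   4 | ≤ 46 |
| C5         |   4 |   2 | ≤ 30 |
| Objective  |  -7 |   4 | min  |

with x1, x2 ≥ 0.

At x1 = 5, x2 = 0, compute slack b - a·x for each constraint:
  C1: 6 − 5 = 1  (slack)
  C2: 10 − 0 = 10  (slack)
  C3: 15 − 15 = 0  (binding)
  C4: 46 − 20 = 26  (slack)
  C5: 30 − 20 = 10  (slack)

Optimal: x1 = 5, x2 = 0
Binding: C3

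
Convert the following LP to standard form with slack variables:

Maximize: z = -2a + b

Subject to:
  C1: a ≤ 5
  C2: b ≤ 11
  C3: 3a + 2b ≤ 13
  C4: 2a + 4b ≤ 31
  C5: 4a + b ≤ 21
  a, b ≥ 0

max z = -2a + b

s.t.
  a + s1 = 5
  b + s2 = 11
  3a + 2b + s3 = 13
  2a + 4b + s4 = 31
  4a + b + s5 = 21
  a, b, s1, s2, s3, s4, s5 ≥ 0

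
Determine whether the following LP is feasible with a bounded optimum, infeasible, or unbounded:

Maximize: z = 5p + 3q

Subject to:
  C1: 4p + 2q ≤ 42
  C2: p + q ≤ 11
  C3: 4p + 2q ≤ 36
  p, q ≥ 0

Feasible with a bounded optimal solution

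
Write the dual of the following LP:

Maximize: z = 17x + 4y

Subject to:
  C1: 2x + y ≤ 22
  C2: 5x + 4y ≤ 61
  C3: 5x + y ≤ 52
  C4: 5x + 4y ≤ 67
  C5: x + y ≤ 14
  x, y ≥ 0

Primal max cᵀx s.t. Ax ≤ b, x ≥ 0  →  Dual min bᵀy s.t. Aᵀy ≥ c, y ≥ 0.

Minimize: z = 22y1 + 61y2 + 52y3 + 67y4 + 14y5

Subject to:
  2y1 + 5y2 + 5y3 + 5y4 + y5 ≥ 17
  y1 + 4y2 + y3 + 4y4 + y5 ≥ 4
  y1, y2, y3, y4, y5 ≥ 0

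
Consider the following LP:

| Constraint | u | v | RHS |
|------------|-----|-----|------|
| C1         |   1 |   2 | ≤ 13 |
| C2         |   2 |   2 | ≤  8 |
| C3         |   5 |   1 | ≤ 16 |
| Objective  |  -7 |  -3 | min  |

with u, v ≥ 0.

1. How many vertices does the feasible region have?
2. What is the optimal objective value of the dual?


1. 4
2. -24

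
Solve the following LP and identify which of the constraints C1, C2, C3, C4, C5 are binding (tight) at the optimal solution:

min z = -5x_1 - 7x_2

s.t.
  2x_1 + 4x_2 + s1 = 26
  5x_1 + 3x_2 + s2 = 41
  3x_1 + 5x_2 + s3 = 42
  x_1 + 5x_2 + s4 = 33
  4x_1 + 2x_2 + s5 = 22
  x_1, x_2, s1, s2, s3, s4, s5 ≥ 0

At x_1 = 3, x_2 = 5, compute slack b - a·x for each constraint:
  C1: 26 − 26 = 0  (binding)
  C2: 41 − 30 = 11  (slack)
  C3: 42 − 34 = 8  (slack)
  C4: 33 − 28 = 5  (slack)
  C5: 22 − 22 = 0  (binding)

Optimal: x_1 = 3, x_2 = 5
Binding: C1, C5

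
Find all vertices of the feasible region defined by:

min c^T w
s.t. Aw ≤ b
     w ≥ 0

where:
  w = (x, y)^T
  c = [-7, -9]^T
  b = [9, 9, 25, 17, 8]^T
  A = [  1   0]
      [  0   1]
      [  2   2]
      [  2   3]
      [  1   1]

(0, 0), (8, 0), (7, 1), (0, 5.667)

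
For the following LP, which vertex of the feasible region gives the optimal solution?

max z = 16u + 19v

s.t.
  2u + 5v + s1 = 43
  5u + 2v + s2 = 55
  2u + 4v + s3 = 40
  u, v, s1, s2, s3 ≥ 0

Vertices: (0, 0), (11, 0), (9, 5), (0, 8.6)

Evaluate the objective at each vertex of the feasible region:
  z(0, 0) = 0
  z(11, 0) = 176
  z(9, 5) = 239  ←
  z(0, 8.6) = 163.4
The maximum is at u = 9, v = 5.

(9, 5)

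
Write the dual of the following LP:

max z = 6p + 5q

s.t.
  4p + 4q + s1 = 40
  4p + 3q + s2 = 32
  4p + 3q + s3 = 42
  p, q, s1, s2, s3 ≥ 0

Primal max cᵀx s.t. Ax ≤ b, x ≥ 0  →  Dual min bᵀy s.t. Aᵀy ≥ c, y ≥ 0.

Minimize: z = 40y1 + 32y2 + 42y3

Subject to:
  4y1 + 4y2 + 4y3 ≥ 6
  4y1 + 3y2 + 3y3 ≥ 5
  y1, y2, y3 ≥ 0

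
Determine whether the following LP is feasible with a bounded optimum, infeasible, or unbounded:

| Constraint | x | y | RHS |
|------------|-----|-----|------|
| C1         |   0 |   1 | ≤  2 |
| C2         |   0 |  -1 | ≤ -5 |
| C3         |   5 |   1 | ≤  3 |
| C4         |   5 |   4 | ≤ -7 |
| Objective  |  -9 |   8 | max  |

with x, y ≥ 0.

Infeasible (no feasible solution exists)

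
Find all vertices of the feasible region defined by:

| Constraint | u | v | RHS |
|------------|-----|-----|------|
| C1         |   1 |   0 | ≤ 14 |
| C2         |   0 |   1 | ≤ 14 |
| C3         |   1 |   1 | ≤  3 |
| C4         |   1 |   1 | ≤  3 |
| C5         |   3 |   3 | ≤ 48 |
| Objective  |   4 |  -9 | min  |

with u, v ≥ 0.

(0, 0), (3, 0), (0, 3)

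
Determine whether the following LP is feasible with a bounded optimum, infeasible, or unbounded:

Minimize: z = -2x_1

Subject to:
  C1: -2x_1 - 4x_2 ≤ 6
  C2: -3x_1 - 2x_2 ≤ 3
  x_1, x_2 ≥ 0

Unbounded (objective can decrease without bound)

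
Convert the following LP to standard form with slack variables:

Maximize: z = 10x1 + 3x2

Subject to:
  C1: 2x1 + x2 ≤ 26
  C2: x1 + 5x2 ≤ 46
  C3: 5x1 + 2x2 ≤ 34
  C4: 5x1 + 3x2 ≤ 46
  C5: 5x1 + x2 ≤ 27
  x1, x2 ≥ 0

max z = 10x1 + 3x2

s.t.
  2x1 + x2 + s1 = 26
  x1 + 5x2 + s2 = 46
  5x1 + 2x2 + s3 = 34
  5x1 + 3x2 + s4 = 46
  5x1 + x2 + s5 = 27
  x1, x2, s1, s2, s3, s4, s5 ≥ 0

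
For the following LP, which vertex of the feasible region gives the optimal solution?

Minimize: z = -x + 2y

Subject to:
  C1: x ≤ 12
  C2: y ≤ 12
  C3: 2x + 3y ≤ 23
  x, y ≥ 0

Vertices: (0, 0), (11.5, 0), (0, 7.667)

Evaluate the objective at each vertex of the feasible region:
  z(0, 0) = 0
  z(11.5, 0) = -11.5  ←
  z(0, 7.667) = 15.33
The minimum is at x = 11.5, y = 0.

(11.5, 0)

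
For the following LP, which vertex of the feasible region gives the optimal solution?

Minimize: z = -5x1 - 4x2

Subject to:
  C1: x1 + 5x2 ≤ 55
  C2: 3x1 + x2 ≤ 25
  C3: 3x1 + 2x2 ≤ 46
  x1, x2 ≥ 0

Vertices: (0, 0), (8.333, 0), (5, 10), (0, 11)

Evaluate the objective at each vertex of the feasible region:
  z(0, 0) = 0
  z(8.333, 0) = -41.67
  z(5, 10) = -65  ←
  z(0, 11) = -44
The minimum is at x1 = 5, x2 = 10.

(5, 10)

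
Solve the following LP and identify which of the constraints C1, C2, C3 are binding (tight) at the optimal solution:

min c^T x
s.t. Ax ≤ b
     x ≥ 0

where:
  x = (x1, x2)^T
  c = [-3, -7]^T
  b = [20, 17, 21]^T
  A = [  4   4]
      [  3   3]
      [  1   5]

At x1 = 1, x2 = 4, compute slack b - a·x for each constraint:
  C1: 20 − 20 = 0  (binding)
  C2: 17 − 15 = 2  (slack)
  C3: 21 − 21 = 0  (binding)

Optimal: x1 = 1, x2 = 4
Binding: C1, C3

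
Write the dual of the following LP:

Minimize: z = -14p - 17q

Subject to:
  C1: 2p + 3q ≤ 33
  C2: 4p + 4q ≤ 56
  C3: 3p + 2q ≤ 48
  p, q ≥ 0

Primal min cᵀx s.t. Ax ≤ b, x ≥ 0  →  Dual max −bᵀy s.t. Aᵀy ≥ −c, y ≥ 0.

Maximize: z = -33y1 - 56y2 - 48y3

Subject to:
  2y1 + 4y2 + 3y3 ≥ 14
  3y1 + 4y2 + 2y3 ≥ 17
  y1, y2, y3 ≥ 0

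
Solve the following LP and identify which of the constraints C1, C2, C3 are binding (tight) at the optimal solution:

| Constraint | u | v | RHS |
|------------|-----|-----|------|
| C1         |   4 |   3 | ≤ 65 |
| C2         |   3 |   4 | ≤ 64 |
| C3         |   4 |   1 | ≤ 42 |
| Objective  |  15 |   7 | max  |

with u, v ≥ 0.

At u = 8, v = 10, compute slack b - a·x for each constraint:
  C1: 65 − 62 = 3  (slack)
  C2: 64 − 64 = 0  (binding)
  C3: 42 − 42 = 0  (binding)

Optimal: u = 8, v = 10
Binding: C2, C3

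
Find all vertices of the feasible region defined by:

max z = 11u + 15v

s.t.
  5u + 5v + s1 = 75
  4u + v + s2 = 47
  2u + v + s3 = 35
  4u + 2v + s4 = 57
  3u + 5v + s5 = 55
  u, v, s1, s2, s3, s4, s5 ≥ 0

(0, 0), (11.75, 0), (10.67, 4.333), (10, 5), (0, 11)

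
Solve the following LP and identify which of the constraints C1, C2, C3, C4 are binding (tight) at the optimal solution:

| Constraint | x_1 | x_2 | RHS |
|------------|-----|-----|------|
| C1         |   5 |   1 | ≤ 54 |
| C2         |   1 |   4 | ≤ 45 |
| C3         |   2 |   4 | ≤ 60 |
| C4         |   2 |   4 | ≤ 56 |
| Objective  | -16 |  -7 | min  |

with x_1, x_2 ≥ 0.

At x_1 = 9, x_2 = 9, compute slack b - a·x for each constraint:
  C1: 54 − 54 = 0  (binding)
  C2: 45 − 45 = 0  (binding)
  C3: 60 − 54 = 6  (slack)
  C4: 56 − 54 = 2  (slack)

Optimal: x_1 = 9, x_2 = 9
Binding: C1, C2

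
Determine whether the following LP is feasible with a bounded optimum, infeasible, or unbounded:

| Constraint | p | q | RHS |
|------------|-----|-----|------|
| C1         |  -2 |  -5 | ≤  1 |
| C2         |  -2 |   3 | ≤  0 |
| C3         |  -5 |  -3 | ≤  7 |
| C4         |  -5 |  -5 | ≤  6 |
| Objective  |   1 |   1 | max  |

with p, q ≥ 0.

Unbounded (objective can increase without bound)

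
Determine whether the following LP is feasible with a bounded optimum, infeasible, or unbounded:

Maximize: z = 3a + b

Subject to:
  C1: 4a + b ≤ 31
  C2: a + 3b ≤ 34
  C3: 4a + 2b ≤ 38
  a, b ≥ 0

Feasible with a bounded optimal solution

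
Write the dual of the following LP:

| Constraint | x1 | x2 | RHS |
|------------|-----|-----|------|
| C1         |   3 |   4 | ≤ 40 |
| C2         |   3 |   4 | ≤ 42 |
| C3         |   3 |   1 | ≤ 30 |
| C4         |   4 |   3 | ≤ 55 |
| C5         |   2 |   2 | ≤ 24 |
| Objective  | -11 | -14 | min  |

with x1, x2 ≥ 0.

Primal min cᵀx s.t. Ax ≤ b, x ≥ 0  →  Dual max −bᵀy s.t. Aᵀy ≥ −c, y ≥ 0.

Maximize: z = -40y1 - 42y2 - 30y3 - 55y4 - 24y5

Subject to:
  3y1 + 3y2 + 3y3 + 4y4 + 2y5 ≥ 11
  4y1 + 4y2 + y3 + 3y4 + 2y5 ≥ 14
  y1, y2, y3, y4, y5 ≥ 0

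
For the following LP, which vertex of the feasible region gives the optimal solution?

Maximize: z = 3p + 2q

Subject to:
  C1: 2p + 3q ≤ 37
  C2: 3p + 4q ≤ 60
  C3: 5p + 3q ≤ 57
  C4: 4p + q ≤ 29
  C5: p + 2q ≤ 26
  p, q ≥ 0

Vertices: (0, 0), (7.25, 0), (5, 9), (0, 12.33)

Evaluate the objective at each vertex of the feasible region:
  z(0, 0) = 0
  z(7.25, 0) = 21.75
  z(5, 9) = 33  ←
  z(0, 12.33) = 24.67
The maximum is at p = 5, q = 9.

(5, 9)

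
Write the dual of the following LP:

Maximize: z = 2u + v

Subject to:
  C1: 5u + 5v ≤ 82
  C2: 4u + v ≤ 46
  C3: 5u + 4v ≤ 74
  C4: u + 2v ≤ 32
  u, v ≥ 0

Primal max cᵀx s.t. Ax ≤ b, x ≥ 0  →  Dual min bᵀy s.t. Aᵀy ≥ c, y ≥ 0.

Minimize: z = 82y1 + 46y2 + 74y3 + 32y4

Subject to:
  5y1 + 4y2 + 5y3 + y4 ≥ 2
  5y1 + y2 + 4y3 + 2y4 ≥ 1
  y1, y2, y3, y4 ≥ 0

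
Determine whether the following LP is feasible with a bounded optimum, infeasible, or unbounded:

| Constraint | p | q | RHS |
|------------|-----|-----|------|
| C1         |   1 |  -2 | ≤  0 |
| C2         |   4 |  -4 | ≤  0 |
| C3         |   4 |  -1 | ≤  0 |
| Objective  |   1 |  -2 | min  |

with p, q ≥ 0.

Unbounded (objective can decrease without bound)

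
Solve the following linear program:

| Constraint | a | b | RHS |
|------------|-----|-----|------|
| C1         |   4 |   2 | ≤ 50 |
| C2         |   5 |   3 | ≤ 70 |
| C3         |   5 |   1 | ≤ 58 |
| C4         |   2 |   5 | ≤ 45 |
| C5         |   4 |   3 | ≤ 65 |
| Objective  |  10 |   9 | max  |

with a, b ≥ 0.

Evaluate the objective at each vertex of the feasible region:
  z(0, 0) = 0
  z(11.6, 0) = 116
  z(11, 3) = 137
  z(10, 5) = 145  ←
  z(0, 9) = 81
The maximum is at a = 10, b = 5.

a = 10, b = 5, z = 145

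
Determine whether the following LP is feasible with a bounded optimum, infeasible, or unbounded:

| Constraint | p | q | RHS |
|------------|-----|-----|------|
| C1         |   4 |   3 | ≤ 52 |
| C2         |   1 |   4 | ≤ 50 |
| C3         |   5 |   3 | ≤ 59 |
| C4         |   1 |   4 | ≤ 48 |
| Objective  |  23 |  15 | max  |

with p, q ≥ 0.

Feasible with a bounded optimal solution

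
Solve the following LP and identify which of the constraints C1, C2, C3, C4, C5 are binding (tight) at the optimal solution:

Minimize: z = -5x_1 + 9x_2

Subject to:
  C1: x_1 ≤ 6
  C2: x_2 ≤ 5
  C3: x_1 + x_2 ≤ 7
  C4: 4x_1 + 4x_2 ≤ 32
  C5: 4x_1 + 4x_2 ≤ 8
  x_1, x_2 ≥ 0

At x_1 = 2, x_2 = 0, compute slack b - a·x for each constraint:
  C1: 6 − 2 = 4  (slack)
  C2: 5 − 0 = 5  (slack)
  C3: 7 − 2 = 5  (slack)
  C4: 32 − 8 = 24  (slack)
  C5: 8 − 8 = 0  (binding)

Optimal: x_1 = 2, x_2 = 0
Binding: C5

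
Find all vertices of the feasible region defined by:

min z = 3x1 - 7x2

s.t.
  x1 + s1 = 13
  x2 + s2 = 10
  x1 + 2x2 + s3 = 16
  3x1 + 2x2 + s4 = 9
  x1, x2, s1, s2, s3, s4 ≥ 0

(0, 0), (3, 0), (0, 4.5)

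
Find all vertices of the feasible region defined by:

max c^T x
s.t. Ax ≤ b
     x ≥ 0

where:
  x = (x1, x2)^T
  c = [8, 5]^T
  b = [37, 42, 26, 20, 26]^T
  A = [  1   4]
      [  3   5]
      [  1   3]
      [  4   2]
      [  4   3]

(0, 0), (5, 0), (2, 6), (0.3636, 8.182), (0, 8.4)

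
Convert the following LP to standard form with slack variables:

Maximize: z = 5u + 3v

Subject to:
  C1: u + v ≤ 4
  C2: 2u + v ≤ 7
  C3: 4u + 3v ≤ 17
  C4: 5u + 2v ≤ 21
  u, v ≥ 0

max z = 5u + 3v

s.t.
  u + v + s1 = 4
  2u + v + s2 = 7
  4u + 3v + s3 = 17
  5u + 2v + s4 = 21
  u, v, s1, s2, s3, s4 ≥ 0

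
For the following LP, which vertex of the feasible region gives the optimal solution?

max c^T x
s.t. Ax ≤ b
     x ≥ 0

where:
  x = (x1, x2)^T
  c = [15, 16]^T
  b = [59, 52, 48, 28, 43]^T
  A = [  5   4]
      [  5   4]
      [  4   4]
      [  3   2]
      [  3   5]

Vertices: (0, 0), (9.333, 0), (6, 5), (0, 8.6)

Evaluate the objective at each vertex of the feasible region:
  z(0, 0) = 0
  z(9.333, 0) = 140
  z(6, 5) = 170  ←
  z(0, 8.6) = 137.6
The maximum is at x1 = 6, x2 = 5.

(6, 5)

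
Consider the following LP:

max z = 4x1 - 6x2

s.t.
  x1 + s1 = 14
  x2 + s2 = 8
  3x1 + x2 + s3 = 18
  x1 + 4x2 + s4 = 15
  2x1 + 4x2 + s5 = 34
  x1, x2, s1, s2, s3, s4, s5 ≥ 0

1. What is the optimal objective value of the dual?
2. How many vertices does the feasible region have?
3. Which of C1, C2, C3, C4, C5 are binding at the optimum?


1. 24
2. 4
3. C3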